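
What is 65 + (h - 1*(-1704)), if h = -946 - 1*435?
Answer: 388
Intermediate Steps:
h = -1381 (h = -946 - 435 = -1381)
65 + (h - 1*(-1704)) = 65 + (-1381 - 1*(-1704)) = 65 + (-1381 + 1704) = 65 + 323 = 388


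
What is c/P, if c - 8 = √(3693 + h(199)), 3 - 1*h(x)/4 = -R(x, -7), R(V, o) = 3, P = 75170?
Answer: 4/37585 + 3*√413/75170 ≈ 0.00091748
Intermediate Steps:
h(x) = 24 (h(x) = 12 - (-4)*3 = 12 - 4*(-3) = 12 + 12 = 24)
c = 8 + 3*√413 (c = 8 + √(3693 + 24) = 8 + √3717 = 8 + 3*√413 ≈ 68.967)
c/P = (8 + 3*√413)/75170 = (8 + 3*√413)*(1/75170) = 4/37585 + 3*√413/75170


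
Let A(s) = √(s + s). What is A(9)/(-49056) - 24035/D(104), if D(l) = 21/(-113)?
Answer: 2715955/21 - √2/16352 ≈ 1.2933e+5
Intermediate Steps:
D(l) = -21/113 (D(l) = 21*(-1/113) = -21/113)
A(s) = √2*√s (A(s) = √(2*s) = √2*√s)
A(9)/(-49056) - 24035/D(104) = (√2*√9)/(-49056) - 24035/(-21/113) = (√2*3)*(-1/49056) - 24035*(-113/21) = (3*√2)*(-1/49056) + 2715955/21 = -√2/16352 + 2715955/21 = 2715955/21 - √2/16352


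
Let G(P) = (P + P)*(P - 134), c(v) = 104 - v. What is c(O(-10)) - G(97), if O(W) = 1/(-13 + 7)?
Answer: 43693/6 ≈ 7282.2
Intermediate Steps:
O(W) = -1/6 (O(W) = 1/(-6) = -1/6)
G(P) = 2*P*(-134 + P) (G(P) = (2*P)*(-134 + P) = 2*P*(-134 + P))
c(O(-10)) - G(97) = (104 - 1*(-1/6)) - 2*97*(-134 + 97) = (104 + 1/6) - 2*97*(-37) = 625/6 - 1*(-7178) = 625/6 + 7178 = 43693/6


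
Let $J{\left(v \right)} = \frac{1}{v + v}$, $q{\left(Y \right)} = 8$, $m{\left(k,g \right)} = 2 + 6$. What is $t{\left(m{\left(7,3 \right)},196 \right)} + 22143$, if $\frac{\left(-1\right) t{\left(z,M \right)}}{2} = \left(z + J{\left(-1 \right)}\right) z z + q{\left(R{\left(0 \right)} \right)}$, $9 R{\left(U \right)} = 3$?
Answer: $21167$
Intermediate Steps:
$m{\left(k,g \right)} = 8$
$R{\left(U \right)} = \frac{1}{3}$ ($R{\left(U \right)} = \frac{1}{9} \cdot 3 = \frac{1}{3}$)
$J{\left(v \right)} = \frac{1}{2 v}$
$t{\left(z,M \right)} = -16 - 2 z^{2} \left(- \frac{1}{2} + z\right)$ ($t{\left(z,M \right)} = - 2 \left(\left(z + \frac{1}{2 \left(-1\right)}\right) z z + 8\right) = - 2 \left(\left(z + \frac{1}{2} \left(-1\right)\right) z z + 8\right) = - 2 \left(\left(z - \frac{1}{2}\right) z z + 8\right) = - 2 \left(\left(- \frac{1}{2} + z\right) z z + 8\right) = - 2 \left(z \left(- \frac{1}{2} + z\right) z + 8\right) = - 2 \left(z^{2} \left(- \frac{1}{2} + z\right) + 8\right) = - 2 \left(8 + z^{2} \left(- \frac{1}{2} + z\right)\right) = -16 - 2 z^{2} \left(- \frac{1}{2} + z\right)$)
$t{\left(m{\left(7,3 \right)},196 \right)} + 22143 = \left(-16 + 8^{2} - 2 \cdot 8^{3}\right) + 22143 = \left(-16 + 64 - 1024\right) + 22143 = -976 + 22143 = 21167$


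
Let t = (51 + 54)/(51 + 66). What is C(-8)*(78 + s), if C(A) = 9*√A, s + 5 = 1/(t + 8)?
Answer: 456660*I*√2/347 ≈ 1861.1*I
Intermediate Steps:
t = 35/39 (t = 105/117 = 105*(1/117) = 35/39 ≈ 0.89744)
s = -1696/347 (s = -5 + 1/(35/39 + 8) = -5 + 1/(347/39) = -5 + 39/347 = -1696/347 ≈ -4.8876)
C(-8)*(78 + s) = (9*√(-8))*(78 - 1696/347) = (9*(2*I*√2))*(25370/347) = (18*I*√2)*(25370/347) = 456660*I*√2/347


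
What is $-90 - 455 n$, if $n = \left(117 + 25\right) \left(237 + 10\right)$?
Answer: $-15958760$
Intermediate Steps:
$n = 35074$ ($n = 142 \cdot 247 = 35074$)
$-90 - 455 n = -90 - 15958670 = -15958760$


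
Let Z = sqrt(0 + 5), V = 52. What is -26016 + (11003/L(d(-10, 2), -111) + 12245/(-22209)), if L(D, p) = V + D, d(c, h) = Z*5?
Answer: -1477443285427/57277011 - 55015*sqrt(5)/2579 ≈ -25842.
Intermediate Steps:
Z = sqrt(5) ≈ 2.2361
d(c, h) = 5*sqrt(5) (d(c, h) = sqrt(5)*5 = 5*sqrt(5))
L(D, p) = 52 + D
-26016 + (11003/L(d(-10, 2), -111) + 12245/(-22209)) = -26016 + (11003/(52 + 5*sqrt(5)) + 12245/(-22209)) = -26016 + (11003/(52 + 5*sqrt(5)) + 12245*(-1/22209)) = -26016 + (11003/(52 + 5*sqrt(5)) - 12245/22209) = -26016 + (-12245/22209 + 11003/(52 + 5*sqrt(5))) = -577801589/22209 + 11003/(52 + 5*sqrt(5))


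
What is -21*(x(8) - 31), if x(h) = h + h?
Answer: 315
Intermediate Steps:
x(h) = 2*h
-21*(x(8) - 31) = -21*(2*8 - 31) = -21*(16 - 31) = -21*(-15) = 315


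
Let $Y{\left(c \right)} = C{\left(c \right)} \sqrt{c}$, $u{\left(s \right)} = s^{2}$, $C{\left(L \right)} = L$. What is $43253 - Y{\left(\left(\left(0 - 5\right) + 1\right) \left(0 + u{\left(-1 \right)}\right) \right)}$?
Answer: $43253 + 8 i \approx 43253.0 + 8.0 i$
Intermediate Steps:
$Y{\left(c \right)} = c^{\frac{3}{2}}$ ($Y{\left(c \right)} = c \sqrt{c} = c^{\frac{3}{2}}$)
$43253 - Y{\left(\left(\left(0 - 5\right) + 1\right) \left(0 + u{\left(-1 \right)}\right) \right)} = 43253 - \left(\left(\left(0 - 5\right) + 1\right) \left(0 + \left(-1\right)^{2}\right)\right)^{\frac{3}{2}} = 43253 - \left(\left(-5 + 1\right) \left(0 + 1\right)\right)^{\frac{3}{2}} = 43253 - \left(\left(-4\right) 1\right)^{\frac{3}{2}} = 43253 - \left(-4\right)^{\frac{3}{2}} = 43253 - - 8 i = 43253 + 8 i$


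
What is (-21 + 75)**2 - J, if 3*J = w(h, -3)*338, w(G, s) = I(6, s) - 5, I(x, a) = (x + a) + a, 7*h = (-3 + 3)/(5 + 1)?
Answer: 10438/3 ≈ 3479.3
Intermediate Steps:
h = 0 (h = ((-3 + 3)/(5 + 1))/7 = (0/6)/7 = (0*(1/6))/7 = (1/7)*0 = 0)
I(x, a) = x + 2*a (I(x, a) = (a + x) + a = x + 2*a)
w(G, s) = 1 + 2*s (w(G, s) = (6 + 2*s) - 5 = 1 + 2*s)
J = -1690/3 (J = ((1 + 2*(-3))*338)/3 = ((1 - 6)*338)/3 = (-5*338)/3 = (1/3)*(-1690) = -1690/3 ≈ -563.33)
(-21 + 75)**2 - J = (-21 + 75)**2 - 1*(-1690/3) = 54**2 + 1690/3 = 2916 + 1690/3 = 10438/3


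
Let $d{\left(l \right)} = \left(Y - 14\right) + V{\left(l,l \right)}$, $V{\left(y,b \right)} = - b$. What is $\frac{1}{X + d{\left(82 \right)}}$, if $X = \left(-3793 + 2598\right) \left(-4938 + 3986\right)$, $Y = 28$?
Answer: $\frac{1}{1137572} \approx 8.7906 \cdot 10^{-7}$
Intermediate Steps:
$d{\left(l \right)} = 14 - l$ ($d{\left(l \right)} = \left(28 - 14\right) - l = 14 - l$)
$X = 1137640$ ($X = \left(-1195\right) \left(-952\right) = 1137640$)
$\frac{1}{X + d{\left(82 \right)}} = \frac{1}{1137640 + \left(14 - 82\right)} = \frac{1}{1137640 - 68} = \frac{1}{1137572}$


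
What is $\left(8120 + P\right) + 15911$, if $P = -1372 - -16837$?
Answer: $39496$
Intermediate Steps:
$P = 15465$ ($P = -1372 + 16837 = 15465$)
$\left(8120 + P\right) + 15911 = \left(8120 + 15465\right) + 15911 = 23585 + 15911 = 39496$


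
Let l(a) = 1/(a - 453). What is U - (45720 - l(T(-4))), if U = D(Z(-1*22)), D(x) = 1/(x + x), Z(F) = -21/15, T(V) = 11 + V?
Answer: -71369481/1561 ≈ -45720.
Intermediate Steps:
l(a) = 1/(-453 + a)
Z(F) = -7/5 (Z(F) = -21*1/15 = -7/5)
D(x) = 1/(2*x)
U = -5/14 (U = 1/(2*(-7/5)) = (½)*(-5/7) = -5/14 ≈ -0.35714)
U - (45720 - l(T(-4))) = -5/14 - (45720 - 1/(-453 + (11 - 4))) = -5/14 - (45720 - 1/(-453 + 7)) = -5/14 - (45720 - 1/(-446)) = -5/14 - (45720 - 1*(-1/446)) = -5/14 - (45720 + 1/446) = -5/14 - 1*20391121/446 = -5/14 - 20391121/446 = -71369481/1561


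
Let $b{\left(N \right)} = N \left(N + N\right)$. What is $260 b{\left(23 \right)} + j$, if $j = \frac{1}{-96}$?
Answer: $\frac{26407679}{96} \approx 2.7508 \cdot 10^{5}$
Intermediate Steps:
$j = - \frac{1}{96} \approx -0.010417$
$b{\left(N \right)} = 2 N^{2}$ ($b{\left(N \right)} = N 2 N = 2 N^{2}$)
$260 b{\left(23 \right)} + j = 260 \cdot 2 \cdot 23^{2} - \frac{1}{96} = 260 \cdot 2 \cdot 529 - \frac{1}{96} = 260 \cdot 1058 - \frac{1}{96} = 275080 - \frac{1}{96} = \frac{26407679}{96}$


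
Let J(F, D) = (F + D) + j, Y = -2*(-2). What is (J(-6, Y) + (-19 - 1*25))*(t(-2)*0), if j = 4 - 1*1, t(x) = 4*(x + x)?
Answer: 0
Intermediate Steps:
Y = 4
t(x) = 8*x (t(x) = 4*(2*x) = 8*x)
j = 3 (j = 4 - 1 = 3)
J(F, D) = 3 + D + F (J(F, D) = (F + D) + 3 = (D + F) + 3 = 3 + D + F)
(J(-6, Y) + (-19 - 1*25))*(t(-2)*0) = ((3 + 4 - 6) + (-19 - 1*25))*((8*(-2))*0) = (1 + (-19 - 25))*(-16*0) = (1 - 44)*0 = -43*0 = 0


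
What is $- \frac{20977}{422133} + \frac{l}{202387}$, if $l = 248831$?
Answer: $\frac{100794304424}{85434231471} \approx 1.1798$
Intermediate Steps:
$- \frac{20977}{422133} + \frac{l}{202387} = - \frac{20977}{422133} + \frac{248831}{202387} = \frac{100794304424}{85434231471}$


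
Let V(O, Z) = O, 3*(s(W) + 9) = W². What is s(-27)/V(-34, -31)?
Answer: -117/17 ≈ -6.8824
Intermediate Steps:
s(W) = -9 + W²/3
s(-27)/V(-34, -31) = (-9 + (⅓)*(-27)²)/(-34) = (-9 + (⅓)*729)*(-1/34) = (-9 + 243)*(-1/34) = 234*(-1/34) = -117/17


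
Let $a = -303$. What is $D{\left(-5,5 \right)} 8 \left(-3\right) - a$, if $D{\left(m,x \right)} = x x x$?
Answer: $-2697$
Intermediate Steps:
$D{\left(m,x \right)} = x^{3}$ ($D{\left(m,x \right)} = x^{2} x = x^{3}$)
$D{\left(-5,5 \right)} 8 \left(-3\right) - a = 5^{3} \cdot 8 \left(-3\right) - -303 = 125 \cdot 8 \left(-3\right) + 303 = 1000 \left(-3\right) + 303 = -3000 + 303 = -2697$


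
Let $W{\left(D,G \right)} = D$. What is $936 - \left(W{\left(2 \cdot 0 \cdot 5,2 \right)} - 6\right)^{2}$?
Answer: $900$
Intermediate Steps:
$936 - \left(W{\left(2 \cdot 0 \cdot 5,2 \right)} - 6\right)^{2} = 936 - \left(2 \cdot 0 \cdot 5 - 6\right)^{2} = 936 - \left(0 \cdot 5 - 6\right)^{2} = 936 - \left(0 - 6\right)^{2} = 936 - \left(-6\right)^{2} = 936 - 36 = 900$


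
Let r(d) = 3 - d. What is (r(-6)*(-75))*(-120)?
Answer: 81000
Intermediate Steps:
(r(-6)*(-75))*(-120) = ((3 - 1*(-6))*(-75))*(-120) = ((3 + 6)*(-75))*(-120) = (9*(-75))*(-120) = -675*(-120) = 81000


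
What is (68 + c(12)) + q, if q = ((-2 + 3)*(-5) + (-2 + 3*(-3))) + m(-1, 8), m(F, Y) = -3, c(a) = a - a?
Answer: 49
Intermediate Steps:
c(a) = 0
q = -19 (q = ((-2 + 3)*(-5) + (-2 + 3*(-3))) - 3 = (1*(-5) + (-2 - 9)) - 3 = (-5 - 11) - 3 = -16 - 3 = -19)
(68 + c(12)) + q = (68 + 0) - 19 = 68 - 19 = 49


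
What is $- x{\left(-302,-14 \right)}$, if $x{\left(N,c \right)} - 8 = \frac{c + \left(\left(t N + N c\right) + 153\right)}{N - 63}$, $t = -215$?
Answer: $\frac{66377}{365} \approx 181.85$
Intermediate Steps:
$x{\left(N,c \right)} = 8 + \frac{153 + c - 215 N + N c}{-63 + N}$ ($x{\left(N,c \right)} = 8 + \frac{c + \left(\left(- 215 N + N c\right) + 153\right)}{N - 63} = 8 + \frac{c + \left(153 - 215 N + N c\right)}{-63 + N} = 8 + \frac{153 + c - 215 N + N c}{-63 + N}$)
$- x{\left(-302,-14 \right)} = - \frac{-351 - 14 - -62514 - -4228}{-63 - 302} = - \frac{-351 - 14 + 62514 + 4228}{-365} = - \frac{\left(-1\right) 66377}{365} = \left(-1\right) \left(- \frac{66377}{365}\right) = \frac{66377}{365}$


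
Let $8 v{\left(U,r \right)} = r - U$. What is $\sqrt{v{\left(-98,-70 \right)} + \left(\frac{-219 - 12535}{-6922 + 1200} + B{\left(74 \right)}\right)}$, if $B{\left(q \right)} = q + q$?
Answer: $\frac{\sqrt{5033282914}}{5722} \approx 12.399$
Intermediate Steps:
$B{\left(q \right)} = 2 q$
$v{\left(U,r \right)} = - \frac{U}{8} + \frac{r}{8}$ ($v{\left(U,r \right)} = \frac{r - U}{8} = - \frac{U}{8} + \frac{r}{8}$)
$\sqrt{v{\left(-98,-70 \right)} + \left(\frac{-219 - 12535}{-6922 + 1200} + B{\left(74 \right)}\right)} = \sqrt{\left(\left(- \frac{1}{8}\right) \left(-98\right) + \frac{1}{8} \left(-70\right)\right) + \left(\frac{-219 - 12535}{-6922 + 1200} + 2 \cdot 74\right)} = \sqrt{\left(\frac{49}{4} - \frac{35}{4}\right) + \left(- \frac{12754}{-5722} + 148\right)} = \sqrt{\frac{7}{2} + \left(\left(-12754\right) \left(- \frac{1}{5722}\right) + 148\right)} = \sqrt{\frac{7}{2} + \left(\frac{6377}{2861} + 148\right)} = \sqrt{\frac{7}{2} + \frac{429805}{2861}} = \sqrt{\frac{879637}{5722}} = \frac{\sqrt{5033282914}}{5722}$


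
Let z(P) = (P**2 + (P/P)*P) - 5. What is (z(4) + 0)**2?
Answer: 225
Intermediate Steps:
z(P) = -5 + P + P**2 (z(P) = (P**2 + 1*P) - 5 = (P**2 + P) - 5 = (P + P**2) - 5 = -5 + P + P**2)
(z(4) + 0)**2 = ((-5 + 4 + 4**2) + 0)**2 = ((-5 + 4 + 16) + 0)**2 = (15 + 0)**2 = 15**2 = 225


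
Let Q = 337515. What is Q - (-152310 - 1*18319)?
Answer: 508144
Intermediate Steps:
Q - (-152310 - 1*18319) = 337515 - (-152310 - 1*18319) = 337515 - (-152310 - 18319) = 337515 - 1*(-170629) = 337515 + 170629 = 508144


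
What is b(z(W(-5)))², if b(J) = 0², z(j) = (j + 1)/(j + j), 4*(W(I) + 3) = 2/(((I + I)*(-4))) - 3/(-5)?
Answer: 0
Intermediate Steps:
W(I) = -57/20 - 1/(16*I) (W(I) = -3 + (2/(((I + I)*(-4))) - 3/(-5))/4 = -3 + (2/(((2*I)*(-4))) - 3*(-⅕))/4 = -3 + (2/((-8*I)) + ⅗)/4 = -3 + (2*(-1/(8*I)) + ⅗)/4 = -3 + (-1/(4*I) + ⅗)/4 = -3 + (⅗ - 1/(4*I))/4 = -3 + (3/20 - 1/(16*I)) = -57/20 - 1/(16*I))
z(j) = (1 + j)/(2*j) (z(j) = (1 + j)/((2*j)) = (1 + j)*(1/(2*j)) = (1 + j)/(2*j))
b(J) = 0
b(z(W(-5)))² = 0² = 0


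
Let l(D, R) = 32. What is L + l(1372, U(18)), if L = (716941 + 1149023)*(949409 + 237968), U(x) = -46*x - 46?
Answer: 2215602736460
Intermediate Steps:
U(x) = -46 - 46*x
L = 2215602736428 (L = 1865964*1187377 = 2215602736428)
L + l(1372, U(18)) = 2215602736428 + 32 = 2215602736460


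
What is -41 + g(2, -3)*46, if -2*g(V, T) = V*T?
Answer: 97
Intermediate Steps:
g(V, T) = -T*V/2 (g(V, T) = -V*T/2 = -T*V/2)
-41 + g(2, -3)*46 = -41 - ½*(-3)*2*46 = -41 + 3*46 = -41 + 138 = 97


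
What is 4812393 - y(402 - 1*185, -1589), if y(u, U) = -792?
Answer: 4813185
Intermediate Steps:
4812393 - y(402 - 1*185, -1589) = 4812393 - 1*(-792) = 4812393 + 792 = 4813185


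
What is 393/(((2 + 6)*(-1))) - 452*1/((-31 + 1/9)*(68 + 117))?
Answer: -10089723/205720 ≈ -49.046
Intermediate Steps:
393/(((2 + 6)*(-1))) - 452*1/((-31 + 1/9)*(68 + 117)) = 393/((8*(-1))) - 452*1/(185*(-31 + ⅑)) = 393/(-8) - 452/(185*(-278/9)) = 393*(-⅛) - 452/(-51430/9) = -393/8 - 452*(-9/51430) = -393/8 + 2034/25715 = -10089723/205720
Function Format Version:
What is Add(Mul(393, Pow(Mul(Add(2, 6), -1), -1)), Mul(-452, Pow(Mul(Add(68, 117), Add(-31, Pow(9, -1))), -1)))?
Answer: Rational(-10089723, 205720) ≈ -49.046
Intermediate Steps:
Add(Mul(393, Pow(Mul(Add(2, 6), -1), -1)), Mul(-452, Pow(Mul(Add(68, 117), Add(-31, Pow(9, -1))), -1))) = Add(Mul(393, Pow(Mul(8, -1), -1)), Mul(-452, Pow(Mul(185, Add(-31, Rational(1, 9))), -1))) = Add(Mul(393, Pow(-8, -1)), Mul(-452, Pow(Mul(185, Rational(-278, 9)), -1))) = Add(Mul(393, Rational(-1, 8)), Mul(-452, Pow(Rational(-51430, 9), -1))) = Add(Rational(-393, 8), Mul(-452, Rational(-9, 51430))) = Add(Rational(-393, 8), Rational(2034, 25715)) = Rational(-10089723, 205720)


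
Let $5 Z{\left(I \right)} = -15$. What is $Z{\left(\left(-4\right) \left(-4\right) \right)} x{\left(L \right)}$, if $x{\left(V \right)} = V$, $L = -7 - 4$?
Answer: $33$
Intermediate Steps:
$Z{\left(I \right)} = -3$ ($Z{\left(I \right)} = \frac{1}{5} \left(-15\right) = -3$)
$L = -11$ ($L = -7 - 4 = -11$)
$Z{\left(\left(-4\right) \left(-4\right) \right)} x{\left(L \right)} = \left(-3\right) \left(-11\right) = 33$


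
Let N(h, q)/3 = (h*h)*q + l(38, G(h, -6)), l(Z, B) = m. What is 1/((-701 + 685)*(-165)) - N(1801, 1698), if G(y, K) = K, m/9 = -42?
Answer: -43620462230399/2640 ≈ -1.6523e+10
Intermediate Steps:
m = -378 (m = 9*(-42) = -378)
l(Z, B) = -378
N(h, q) = -1134 + 3*q*h**2 (N(h, q) = 3*((h*h)*q - 378) = 3*(h**2*q - 378) = 3*(q*h**2 - 378) = 3*(-378 + q*h**2) = -1134 + 3*q*h**2)
1/((-701 + 685)*(-165)) - N(1801, 1698) = 1/((-701 + 685)*(-165)) - (-1134 + 3*1698*1801**2) = 1/(-16*(-165)) - (-1134 + 3*1698*3243601) = 1/2640 - (-1134 + 16522903494) = 1/2640 - 1*16522902360 = 1/2640 - 16522902360 = -43620462230399/2640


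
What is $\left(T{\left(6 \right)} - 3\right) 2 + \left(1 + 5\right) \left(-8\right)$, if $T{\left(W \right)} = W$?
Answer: $-42$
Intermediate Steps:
$\left(T{\left(6 \right)} - 3\right) 2 + \left(1 + 5\right) \left(-8\right) = \left(6 - 3\right) 2 + \left(1 + 5\right) \left(-8\right) = 3 \cdot 2 + 6 \left(-8\right) = 6 - 48 = -42$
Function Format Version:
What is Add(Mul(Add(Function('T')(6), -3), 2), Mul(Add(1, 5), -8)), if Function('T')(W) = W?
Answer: -42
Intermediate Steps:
Add(Mul(Add(Function('T')(6), -3), 2), Mul(Add(1, 5), -8)) = Add(Mul(Add(6, -3), 2), Mul(Add(1, 5), -8)) = Add(Mul(3, 2), Mul(6, -8)) = Add(6, -48) = -42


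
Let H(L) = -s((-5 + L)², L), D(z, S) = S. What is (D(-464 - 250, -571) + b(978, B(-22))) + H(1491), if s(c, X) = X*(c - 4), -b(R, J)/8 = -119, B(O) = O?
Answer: -3292413891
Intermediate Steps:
b(R, J) = 952 (b(R, J) = -8*(-119) = 952)
s(c, X) = X*(-4 + c)
H(L) = -L*(-4 + (-5 + L)²)
(D(-464 - 250, -571) + b(978, B(-22))) + H(1491) = (-571 + 952) - 1*1491*(-4 + (-5 + 1491)²) = 381 - 1*1491*(-4 + 1486²) = 381 - 1*1491*(-4 + 2208196) = 381 - 1*1491*2208192 = 381 - 3292414272 = -3292413891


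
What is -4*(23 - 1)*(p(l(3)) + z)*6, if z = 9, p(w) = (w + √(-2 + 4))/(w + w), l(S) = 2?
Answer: -5016 - 132*√2 ≈ -5202.7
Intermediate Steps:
p(w) = (w + √2)/(2*w) (p(w) = (w + √2)/((2*w)) = (w + √2)*(1/(2*w)) = (w + √2)/(2*w))
-4*(23 - 1)*(p(l(3)) + z)*6 = -4*(23 - 1)*((½)*(2 + √2)/2 + 9)*6 = -88*((½)*(½)*(2 + √2) + 9)*6 = -88*((½ + √2/4) + 9)*6 = -88*(19/2 + √2/4)*6 = -4*(209 + 11*√2/2)*6 = (-836 - 22*√2)*6 = -5016 - 132*√2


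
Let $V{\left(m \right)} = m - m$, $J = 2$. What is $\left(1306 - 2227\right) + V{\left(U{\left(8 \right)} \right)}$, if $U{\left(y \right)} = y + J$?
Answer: $-921$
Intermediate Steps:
$U{\left(y \right)} = 2 + y$ ($U{\left(y \right)} = y + 2 = 2 + y$)
$V{\left(m \right)} = 0$
$\left(1306 - 2227\right) + V{\left(U{\left(8 \right)} \right)} = \left(1306 - 2227\right) + 0 = -921 + 0 = -921$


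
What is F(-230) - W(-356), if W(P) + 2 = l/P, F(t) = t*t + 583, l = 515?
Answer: 19041175/356 ≈ 53486.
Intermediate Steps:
F(t) = 583 + t² (F(t) = t² + 583 = 583 + t²)
W(P) = -2 + 515/P
F(-230) - W(-356) = (583 + (-230)²) - (-2 + 515/(-356)) = (583 + 52900) - (-2 + 515*(-1/356)) = 53483 - (-2 - 515/356) = 53483 - 1*(-1227/356) = 53483 + 1227/356 = 19041175/356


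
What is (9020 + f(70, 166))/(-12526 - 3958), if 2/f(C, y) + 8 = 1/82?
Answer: -1476984/2699255 ≈ -0.54718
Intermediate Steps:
f(C, y) = -164/655 (f(C, y) = 2/(-8 + 1/82) = 2/(-655/82) = 2*(-82/655) = -164/655)
(9020 + f(70, 166))/(-12526 - 3958) = (9020 - 164/655)/(-12526 - 3958) = (5907936/655)/(-16484) = (5907936/655)*(-1/16484) = -1476984/2699255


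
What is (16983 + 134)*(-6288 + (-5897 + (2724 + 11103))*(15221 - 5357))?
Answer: 1338810126144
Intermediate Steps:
(16983 + 134)*(-6288 + (-5897 + (2724 + 11103))*(15221 - 5357)) = 17117*(-6288 + (-5897 + 13827)*9864) = 17117*(-6288 + 7930*9864) = 17117*(-6288 + 78221520) = 17117*78215232 = 1338810126144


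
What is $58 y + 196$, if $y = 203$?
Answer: $11970$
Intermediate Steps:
$58 y + 196 = 58 \cdot 203 + 196 = 11774 + 196 = 11970$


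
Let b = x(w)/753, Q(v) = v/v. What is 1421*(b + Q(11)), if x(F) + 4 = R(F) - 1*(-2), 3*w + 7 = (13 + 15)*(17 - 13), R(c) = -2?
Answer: 1064329/753 ≈ 1413.5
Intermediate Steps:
w = 35 (w = -7/3 + ((13 + 15)*(17 - 13))/3 = -7/3 + (28*4)/3 = -7/3 + (1/3)*112 = -7/3 + 112/3 = 35)
Q(v) = 1
x(F) = -4 (x(F) = -4 + (-2 - 1*(-2)) = -4 + (-2 + 2) = -4 + 0 = -4)
b = -4/753 ≈ -0.0053121
1421*(b + Q(11)) = 1421*(-4/753 + 1) = 1421*(749/753) = 1064329/753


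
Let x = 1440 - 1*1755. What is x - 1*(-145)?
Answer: -170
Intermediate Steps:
x = -315 (x = 1440 - 1755 = -315)
x - 1*(-145) = -315 - 1*(-145) = -315 + 145 = -170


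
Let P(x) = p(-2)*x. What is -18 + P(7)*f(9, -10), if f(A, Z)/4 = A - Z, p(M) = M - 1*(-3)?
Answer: 514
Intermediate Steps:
p(M) = 3 + M (p(M) = M + 3 = 3 + M)
f(A, Z) = -4*Z + 4*A (f(A, Z) = 4*(A - Z) = -4*Z + 4*A)
P(x) = x (P(x) = (3 - 2)*x = 1*x = x)
-18 + P(7)*f(9, -10) = -18 + 7*(-4*(-10) + 4*9) = -18 + 7*(40 + 36) = -18 + 7*76 = -18 + 532 = 514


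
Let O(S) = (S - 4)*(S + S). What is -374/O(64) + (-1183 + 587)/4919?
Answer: -3208493/18888960 ≈ -0.16986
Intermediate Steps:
O(S) = 2*S*(-4 + S) (O(S) = (-4 + S)*(2*S) = 2*S*(-4 + S))
-374/O(64) + (-1183 + 587)/4919 = -374*1/(128*(-4 + 64)) + (-1183 + 587)/4919 = -374/(2*64*60) - 596*1/4919 = -374/7680 - 596/4919 = -374*1/7680 - 596/4919 = -187/3840 - 596/4919 = -3208493/18888960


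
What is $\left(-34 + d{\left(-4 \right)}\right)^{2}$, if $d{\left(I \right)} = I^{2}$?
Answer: $324$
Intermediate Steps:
$\left(-34 + d{\left(-4 \right)}\right)^{2} = \left(-34 + \left(-4\right)^{2}\right)^{2} = \left(-34 + 16\right)^{2} = \left(-18\right)^{2} = 324$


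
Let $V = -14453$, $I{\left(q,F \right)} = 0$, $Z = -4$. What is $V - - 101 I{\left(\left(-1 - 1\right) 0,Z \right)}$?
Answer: $-14453$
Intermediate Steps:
$V - - 101 I{\left(\left(-1 - 1\right) 0,Z \right)} = -14453 - \left(-101\right) 0 = -14453 - 0 = -14453 + 0 = -14453$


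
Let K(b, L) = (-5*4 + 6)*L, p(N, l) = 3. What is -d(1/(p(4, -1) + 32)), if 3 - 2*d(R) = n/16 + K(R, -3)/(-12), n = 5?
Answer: -99/32 ≈ -3.0938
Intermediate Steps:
K(b, L) = -14*L (K(b, L) = (-20 + 6)*L = -14*L)
d(R) = 99/32 (d(R) = 3/2 - (5/16 - 14*(-3)/(-12))/2 = 3/2 - (5*(1/16) + 42*(-1/12))/2 = 3/2 - (5/16 - 7/2)/2 = 3/2 - ½*(-51/16) = 3/2 + 51/32 = 99/32)
-d(1/(p(4, -1) + 32)) = -1*99/32 = -99/32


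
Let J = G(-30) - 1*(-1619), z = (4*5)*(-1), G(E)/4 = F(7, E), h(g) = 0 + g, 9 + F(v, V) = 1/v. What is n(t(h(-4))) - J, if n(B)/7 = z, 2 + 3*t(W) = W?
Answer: -12065/7 ≈ -1723.6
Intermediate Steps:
F(v, V) = -9 + 1/v
h(g) = g
t(W) = -⅔ + W/3
G(E) = -248/7 (G(E) = 4*(-9 + 1/7) = 4*(-9 + ⅐) = 4*(-62/7) = -248/7)
z = -20 (z = 20*(-1) = -20)
n(B) = -140 (n(B) = 7*(-20) = -140)
J = 11085/7 (J = -248/7 - 1*(-1619) = -248/7 + 1619 = 11085/7 ≈ 1583.6)
n(t(h(-4))) - J = -140 - 1*11085/7 = -140 - 11085/7 = -12065/7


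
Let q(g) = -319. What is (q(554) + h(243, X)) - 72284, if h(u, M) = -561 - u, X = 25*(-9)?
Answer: -73407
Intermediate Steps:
X = -225
(q(554) + h(243, X)) - 72284 = (-319 + (-561 - 1*243)) - 72284 = (-319 + (-561 - 243)) - 72284 = (-319 - 804) - 72284 = -1123 - 72284 = -73407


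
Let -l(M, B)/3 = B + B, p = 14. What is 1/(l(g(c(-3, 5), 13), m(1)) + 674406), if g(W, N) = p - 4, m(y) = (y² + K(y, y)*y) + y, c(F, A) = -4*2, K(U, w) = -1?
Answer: 1/674400 ≈ 1.4828e-6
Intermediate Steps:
c(F, A) = -8
m(y) = y² (m(y) = (y² - y) + y = y²)
g(W, N) = 10 (g(W, N) = 14 - 4 = 10)
l(M, B) = -6*B (l(M, B) = -3*(B + B) = -6*B)
1/(l(g(c(-3, 5), 13), m(1)) + 674406) = 1/(-6*1² + 674406) = 1/(-6*1 + 674406) = 1/(-6 + 674406) = 1/674400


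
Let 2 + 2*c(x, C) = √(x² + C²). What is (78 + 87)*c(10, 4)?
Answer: -165 + 165*√29 ≈ 723.55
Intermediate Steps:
c(x, C) = -1 + √(C² + x²)/2 (c(x, C) = -1 + √(x² + C²)/2 = -1 + √(C² + x²)/2)
(78 + 87)*c(10, 4) = (78 + 87)*(-1 + √(4² + 10²)/2) = 165*(-1 + √(16 + 100)/2) = 165*(-1 + √116/2) = 165*(-1 + (2*√29)/2) = 165*(-1 + √29) = -165 + 165*√29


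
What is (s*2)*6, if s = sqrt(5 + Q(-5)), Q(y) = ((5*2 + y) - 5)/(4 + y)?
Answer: 12*sqrt(5) ≈ 26.833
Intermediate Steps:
Q(y) = (5 + y)/(4 + y) (Q(y) = ((10 + y) - 5)/(4 + y) = (5 + y)/(4 + y))
s = sqrt(5) (s = sqrt(5 + (5 - 5)/(4 - 5)) = sqrt(5 + 0/(-1)) = sqrt(5 - 1*0) = sqrt(5 + 0) = sqrt(5) ≈ 2.2361)
(s*2)*6 = (sqrt(5)*2)*6 = (2*sqrt(5))*6 = 12*sqrt(5)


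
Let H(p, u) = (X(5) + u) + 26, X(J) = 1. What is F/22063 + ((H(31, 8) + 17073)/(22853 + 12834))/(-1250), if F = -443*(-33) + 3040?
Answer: 393684231223/492101425625 ≈ 0.80001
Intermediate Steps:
F = 17659 (F = 14619 + 3040 = 17659)
H(p, u) = 27 + u (H(p, u) = (1 + u) + 26 = 27 + u)
F/22063 + ((H(31, 8) + 17073)/(22853 + 12834))/(-1250) = 17659/22063 + (((27 + 8) + 17073)/(22853 + 12834))/(-1250) = 17659*(1/22063) + ((35 + 17073)/35687)*(-1/1250) = 17659/22063 + (17108*(1/35687))*(-1/1250) = 17659/22063 + (17108/35687)*(-1/1250) = 17659/22063 - 8554/22304375 = 393684231223/492101425625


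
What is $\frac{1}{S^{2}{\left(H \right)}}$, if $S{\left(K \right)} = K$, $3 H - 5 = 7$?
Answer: $\frac{1}{16} \approx 0.0625$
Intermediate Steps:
$H = 4$ ($H = \frac{5}{3} + \frac{1}{3} \cdot 7 = \frac{5}{3} + \frac{7}{3} = 4$)
$\frac{1}{S^{2}{\left(H \right)}} = \frac{1}{4^{2}} = \frac{1}{16}$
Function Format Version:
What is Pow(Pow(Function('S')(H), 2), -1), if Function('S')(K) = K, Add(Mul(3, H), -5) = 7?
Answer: Rational(1, 16) ≈ 0.062500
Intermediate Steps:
H = 4 (H = Add(Rational(5, 3), Mul(Rational(1, 3), 7)) = Add(Rational(5, 3), Rational(7, 3)) = 4)
Pow(Pow(Function('S')(H), 2), -1) = Pow(Pow(4, 2), -1) = Pow(16, -1) = Rational(1, 16)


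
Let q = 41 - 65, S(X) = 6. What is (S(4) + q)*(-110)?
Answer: 1980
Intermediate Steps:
q = -24
(S(4) + q)*(-110) = (6 - 24)*(-110) = -18*(-110) = 1980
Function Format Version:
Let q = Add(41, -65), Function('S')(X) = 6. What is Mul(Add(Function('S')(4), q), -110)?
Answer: 1980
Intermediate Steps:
q = -24
Mul(Add(Function('S')(4), q), -110) = Mul(Add(6, -24), -110) = Mul(-18, -110) = 1980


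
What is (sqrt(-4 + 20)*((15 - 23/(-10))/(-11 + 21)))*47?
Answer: 8131/25 ≈ 325.24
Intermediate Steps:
(sqrt(-4 + 20)*((15 - 23/(-10))/(-11 + 21)))*47 = (sqrt(16)*((15 - 23*(-1/10))/10))*47 = (4*((15 + 23/10)*(1/10)))*47 = (4*((173/10)*(1/10)))*47 = (4*(173/100))*47 = (173/25)*47 = 8131/25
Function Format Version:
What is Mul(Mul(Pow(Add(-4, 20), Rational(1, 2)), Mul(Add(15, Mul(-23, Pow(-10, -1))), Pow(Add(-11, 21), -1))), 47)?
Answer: Rational(8131, 25) ≈ 325.24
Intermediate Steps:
Mul(Mul(Pow(Add(-4, 20), Rational(1, 2)), Mul(Add(15, Mul(-23, Pow(-10, -1))), Pow(Add(-11, 21), -1))), 47) = Mul(Mul(Pow(16, Rational(1, 2)), Mul(Add(15, Mul(-23, Rational(-1, 10))), Pow(10, -1))), 47) = Mul(Mul(4, Mul(Add(15, Rational(23, 10)), Rational(1, 10))), 47) = Mul(Mul(4, Mul(Rational(173, 10), Rational(1, 10))), 47) = Mul(Mul(4, Rational(173, 100)), 47) = Mul(Rational(173, 25), 47) = Rational(8131, 25)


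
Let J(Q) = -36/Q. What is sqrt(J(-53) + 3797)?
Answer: sqrt(10667681)/53 ≈ 61.625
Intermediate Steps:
sqrt(J(-53) + 3797) = sqrt(-36/(-53) + 3797) = sqrt(-36*(-1/53) + 3797) = sqrt(36/53 + 3797) = sqrt(201277/53) = sqrt(10667681)/53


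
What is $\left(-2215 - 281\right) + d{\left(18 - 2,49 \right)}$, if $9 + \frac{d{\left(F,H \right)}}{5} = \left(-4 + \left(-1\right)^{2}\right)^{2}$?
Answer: $-2496$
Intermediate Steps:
$d{\left(F,H \right)} = 0$ ($d{\left(F,H \right)} = -45 + 5 \left(-4 + \left(-1\right)^{2}\right)^{2} = -45 + 5 \left(-4 + 1\right)^{2} = -45 + 5 \left(-3\right)^{2} = -45 + 5 \cdot 9 = -45 + 45 = 0$)
$\left(-2215 - 281\right) + d{\left(18 - 2,49 \right)} = \left(-2215 - 281\right) + 0 = -2496 + 0 = -2496$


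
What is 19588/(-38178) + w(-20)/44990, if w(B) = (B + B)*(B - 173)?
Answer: -29326498/85881411 ≈ -0.34148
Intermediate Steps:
w(B) = 2*B*(-173 + B) (w(B) = (2*B)*(-173 + B) = 2*B*(-173 + B))
19588/(-38178) + w(-20)/44990 = 19588/(-38178) + (2*(-20)*(-173 - 20))/44990 = 19588*(-1/38178) + (2*(-20)*(-193))*(1/44990) = -9794/19089 + 7720*(1/44990) = -9794/19089 + 772/4499 = -29326498/85881411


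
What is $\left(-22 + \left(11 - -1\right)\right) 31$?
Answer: $-310$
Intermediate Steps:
$\left(-22 + \left(11 - -1\right)\right) 31 = \left(-22 + \left(11 + 1\right)\right) 31 = \left(-22 + 12\right) 31 = \left(-10\right) 31 = -310$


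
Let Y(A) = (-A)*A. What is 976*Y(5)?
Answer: -24400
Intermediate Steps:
Y(A) = -A**2
976*Y(5) = 976*(-1*5**2) = 976*(-1*25) = 976*(-25) = -24400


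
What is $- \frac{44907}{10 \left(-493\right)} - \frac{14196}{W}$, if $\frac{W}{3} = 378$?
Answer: $- \frac{453851}{133110} \approx -3.4096$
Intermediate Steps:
$W = 1134$ ($W = 3 \cdot 378 = 1134$)
$- \frac{44907}{10 \left(-493\right)} - \frac{14196}{W} = - \frac{44907}{10 \left(-493\right)} - \frac{14196}{1134} = - \frac{44907}{-4930} - \frac{338}{27} = \left(-44907\right) \left(- \frac{1}{4930}\right) - \frac{338}{27} = \frac{44907}{4930} - \frac{338}{27} = - \frac{453851}{133110}$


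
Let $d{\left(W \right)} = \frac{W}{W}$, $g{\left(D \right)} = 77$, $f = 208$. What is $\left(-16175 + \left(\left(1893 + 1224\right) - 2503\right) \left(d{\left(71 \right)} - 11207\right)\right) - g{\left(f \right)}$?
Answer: $-6896736$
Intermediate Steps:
$d{\left(W \right)} = 1$
$\left(-16175 + \left(\left(1893 + 1224\right) - 2503\right) \left(d{\left(71 \right)} - 11207\right)\right) - g{\left(f \right)} = \left(-16175 + \left(\left(1893 + 1224\right) - 2503\right) \left(1 - 11207\right)\right) - 77 = \left(-16175 + \left(3117 - 2503\right) \left(-11206\right)\right) - 77 = \left(-16175 + 614 \left(-11206\right)\right) - 77 = \left(-16175 - 6880484\right) - 77 = -6896659 - 77 = -6896736$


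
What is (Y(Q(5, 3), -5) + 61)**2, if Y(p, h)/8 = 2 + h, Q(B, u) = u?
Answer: 1369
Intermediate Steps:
Y(p, h) = 16 + 8*h (Y(p, h) = 8*(2 + h) = 16 + 8*h)
(Y(Q(5, 3), -5) + 61)**2 = ((16 + 8*(-5)) + 61)**2 = ((16 - 40) + 61)**2 = (-24 + 61)**2 = 37**2 = 1369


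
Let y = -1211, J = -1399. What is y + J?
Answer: -2610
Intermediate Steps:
y + J = -1211 - 1399 = -2610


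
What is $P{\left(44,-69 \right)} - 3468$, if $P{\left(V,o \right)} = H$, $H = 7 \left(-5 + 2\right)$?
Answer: $-3489$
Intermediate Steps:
$H = -21$ ($H = 7 \left(-3\right) = -21$)
$P{\left(V,o \right)} = -21$
$P{\left(44,-69 \right)} - 3468 = -21 - 3468 = -3489$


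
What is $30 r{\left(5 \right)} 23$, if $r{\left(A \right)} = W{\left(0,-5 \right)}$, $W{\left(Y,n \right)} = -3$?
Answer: $-2070$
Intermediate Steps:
$r{\left(A \right)} = -3$
$30 r{\left(5 \right)} 23 = 30 \left(-3\right) 23 = \left(-90\right) 23 = -2070$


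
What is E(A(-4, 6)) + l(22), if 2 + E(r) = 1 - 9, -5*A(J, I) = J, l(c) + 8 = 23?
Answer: 5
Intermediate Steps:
l(c) = 15 (l(c) = -8 + 23 = 15)
A(J, I) = -J/5
E(r) = -10 (E(r) = -2 + (1 - 9) = -2 - 8 = -10)
E(A(-4, 6)) + l(22) = -10 + 15 = 5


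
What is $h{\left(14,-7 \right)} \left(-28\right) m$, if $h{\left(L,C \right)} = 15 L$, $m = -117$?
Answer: $687960$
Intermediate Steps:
$h{\left(14,-7 \right)} \left(-28\right) m = 15 \cdot 14 \left(-28\right) \left(-117\right) = 210 \left(-28\right) \left(-117\right) = \left(-5880\right) \left(-117\right) = 687960$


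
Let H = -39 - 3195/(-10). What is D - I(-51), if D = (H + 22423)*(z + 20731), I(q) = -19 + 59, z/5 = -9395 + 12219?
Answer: 1582479277/2 ≈ 7.9124e+8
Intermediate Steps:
H = 561/2 (H = -39 - 3195*(-1)/10 = -39 - 71*(-9/2) = -39 + 639/2 = 561/2 ≈ 280.50)
z = 14120 (z = 5*(-9395 + 12219) = 5*2824 = 14120)
I(q) = 40
D = 1582479357/2 (D = (561/2 + 22423)*(14120 + 20731) = (45407/2)*34851 = 1582479357/2 ≈ 7.9124e+8)
D - I(-51) = 1582479357/2 - 1*40 = 1582479357/2 - 40 = 1582479277/2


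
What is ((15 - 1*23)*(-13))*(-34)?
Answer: -3536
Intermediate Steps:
((15 - 1*23)*(-13))*(-34) = ((15 - 23)*(-13))*(-34) = -8*(-13)*(-34) = 104*(-34) = -3536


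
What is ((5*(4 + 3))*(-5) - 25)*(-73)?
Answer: 14600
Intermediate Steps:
((5*(4 + 3))*(-5) - 25)*(-73) = ((5*7)*(-5) - 25)*(-73) = (35*(-5) - 25)*(-73) = (-175 - 25)*(-73) = -200*(-73) = 14600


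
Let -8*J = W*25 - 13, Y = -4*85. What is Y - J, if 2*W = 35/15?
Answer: -16223/48 ≈ -337.98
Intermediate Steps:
W = 7/6 (W = (35/15)/2 = (35*(1/15))/2 = (½)*(7/3) = 7/6 ≈ 1.1667)
Y = -340
J = -97/48 (J = -((7/6)*25 - 13)/8 = -(175/6 - 13)/8 = -⅛*97/6 = -97/48 ≈ -2.0208)
Y - J = -340 - 1*(-97/48) = -340 + 97/48 = -16223/48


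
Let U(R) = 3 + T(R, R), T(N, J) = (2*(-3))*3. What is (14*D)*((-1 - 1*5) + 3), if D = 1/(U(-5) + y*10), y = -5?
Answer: 42/65 ≈ 0.64615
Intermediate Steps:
T(N, J) = -18 (T(N, J) = -6*3 = -18)
U(R) = -15 (U(R) = 3 - 18 = -15)
D = -1/65 (D = 1/(-15 - 5*10) = 1/(-15 - 50) = 1/(-65) = -1/65 ≈ -0.015385)
(14*D)*((-1 - 1*5) + 3) = (14*(-1/65))*((-1 - 1*5) + 3) = -14*((-1 - 5) + 3)/65 = -14*(-6 + 3)/65 = -14/65*(-3) = 42/65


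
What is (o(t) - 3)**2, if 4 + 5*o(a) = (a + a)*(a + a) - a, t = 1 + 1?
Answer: 1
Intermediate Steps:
t = 2
o(a) = -4/5 - a/5 + 4*a**2/5 (o(a) = -4/5 + ((a + a)*(a + a) - a)/5 = -4/5 + ((2*a)*(2*a) - a)/5 = -4/5 + (4*a**2 - a)/5 = -4/5 + (-a + 4*a**2)/5 = -4/5 + (-a/5 + 4*a**2/5) = -4/5 - a/5 + 4*a**2/5)
(o(t) - 3)**2 = ((-4/5 - 1/5*2 + (4/5)*2**2) - 3)**2 = ((-4/5 - 2/5 + (4/5)*4) - 3)**2 = ((-4/5 - 2/5 + 16/5) - 3)**2 = (2 - 3)**2 = (-1)**2 = 1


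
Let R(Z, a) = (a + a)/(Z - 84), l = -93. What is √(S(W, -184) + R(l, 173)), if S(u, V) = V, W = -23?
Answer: I*√5825778/177 ≈ 13.637*I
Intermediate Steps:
R(Z, a) = 2*a/(-84 + Z) (R(Z, a) = (2*a)/(-84 + Z) = 2*a/(-84 + Z))
√(S(W, -184) + R(l, 173)) = √(-184 + 2*173/(-84 - 93)) = √(-184 + 2*173/(-177)) = √(-184 + 2*173*(-1/177)) = √(-184 - 346/177) = √(-32914/177) = I*√5825778/177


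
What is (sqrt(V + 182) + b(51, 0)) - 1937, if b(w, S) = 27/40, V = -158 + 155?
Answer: -77453/40 + sqrt(179) ≈ -1922.9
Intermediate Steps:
V = -3
b(w, S) = 27/40 (b(w, S) = 27*(1/40) = 27/40)
(sqrt(V + 182) + b(51, 0)) - 1937 = (sqrt(-3 + 182) + 27/40) - 1937 = (sqrt(179) + 27/40) - 1937 = (27/40 + sqrt(179)) - 1937 = -77453/40 + sqrt(179)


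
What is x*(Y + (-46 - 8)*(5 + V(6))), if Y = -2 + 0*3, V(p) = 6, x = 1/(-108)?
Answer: 149/27 ≈ 5.5185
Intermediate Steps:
x = -1/108 ≈ -0.0092593
Y = -2 (Y = -2 + 0 = -2)
x*(Y + (-46 - 8)*(5 + V(6))) = -(-2 + (-46 - 8)*(5 + 6))/108 = -(-2 - 54*11)/108 = -(-2 - 594)/108 = -1/108*(-596) = 149/27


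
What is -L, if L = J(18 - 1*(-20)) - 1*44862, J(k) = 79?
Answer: 44783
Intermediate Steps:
L = -44783 (L = 79 - 1*44862 = 79 - 44862 = -44783)
-L = -1*(-44783) = 44783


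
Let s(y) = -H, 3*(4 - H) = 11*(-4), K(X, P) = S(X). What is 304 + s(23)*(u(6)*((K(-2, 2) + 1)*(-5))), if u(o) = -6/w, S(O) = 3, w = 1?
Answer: -1936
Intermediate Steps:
K(X, P) = 3
H = 56/3 (H = 4 - 11*(-4)/3 = 4 - ⅓*(-44) = 4 + 44/3 = 56/3 ≈ 18.667)
s(y) = -56/3 (s(y) = -1*56/3 = -56/3)
u(o) = -6 (u(o) = -6/1 = -6*1 = -6)
304 + s(23)*(u(6)*((K(-2, 2) + 1)*(-5))) = 304 - (-112)*(3 + 1)*(-5) = 304 - (-112)*4*(-5) = 304 - (-112)*(-20) = 304 - 56/3*120 = 304 - 2240 = -1936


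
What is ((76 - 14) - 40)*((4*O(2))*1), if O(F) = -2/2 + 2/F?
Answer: 0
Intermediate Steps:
O(F) = -1 + 2/F (O(F) = -2*½ + 2/F = -1 + 2/F)
((76 - 14) - 40)*((4*O(2))*1) = ((76 - 14) - 40)*((4*((2 - 1*2)/2))*1) = (62 - 40)*((4*((2 - 2)/2))*1) = 22*((4*((½)*0))*1) = 22*((4*0)*1) = 22*(0*1) = 22*0 = 0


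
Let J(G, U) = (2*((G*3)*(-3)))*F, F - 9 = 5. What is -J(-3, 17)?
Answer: -756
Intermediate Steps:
F = 14 (F = 9 + 5 = 14)
J(G, U) = -252*G (J(G, U) = (2*((G*3)*(-3)))*14 = (2*((3*G)*(-3)))*14 = (2*(-9*G))*14 = -18*G*14 = -252*G)
-J(-3, 17) = -(-252)*(-3) = -1*756 = -756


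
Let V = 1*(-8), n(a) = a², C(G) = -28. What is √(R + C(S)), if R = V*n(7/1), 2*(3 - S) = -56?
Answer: 2*I*√105 ≈ 20.494*I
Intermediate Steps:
S = 31 (S = 3 - ½*(-56) = 3 + 28 = 31)
V = -8
R = -392 (R = -8*(7/1)² = -8*(7*1)² = -8*7² = -8*49 = -392)
√(R + C(S)) = √(-392 - 28) = √(-420) = 2*I*√105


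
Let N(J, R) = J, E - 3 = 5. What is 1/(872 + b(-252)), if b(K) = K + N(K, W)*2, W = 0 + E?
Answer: 1/116 ≈ 0.0086207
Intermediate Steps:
E = 8 (E = 3 + 5 = 8)
W = 8 (W = 0 + 8 = 8)
b(K) = 3*K (b(K) = K + K*2 = K + 2*K = 3*K)
1/(872 + b(-252)) = 1/(872 + 3*(-252)) = 1/(872 - 756) = 1/116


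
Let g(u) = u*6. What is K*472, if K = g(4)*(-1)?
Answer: -11328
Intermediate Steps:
g(u) = 6*u
K = -24 (K = (6*4)*(-1) = 24*(-1) = -24)
K*472 = -24*472 = -11328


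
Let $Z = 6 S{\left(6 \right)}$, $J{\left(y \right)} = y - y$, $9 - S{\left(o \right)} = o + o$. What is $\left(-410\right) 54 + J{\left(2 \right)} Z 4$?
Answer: $-22140$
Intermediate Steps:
$S{\left(o \right)} = 9 - 2 o$ ($S{\left(o \right)} = 9 - \left(o + o\right) = 9 - 2 o$)
$J{\left(y \right)} = 0$
$Z = -18$ ($Z = 6 \left(9 - 12\right) = 6 \left(-3\right) = -18$)
$\left(-410\right) 54 + J{\left(2 \right)} Z 4 = \left(-410\right) 54 + 0 \left(-18\right) 4 = -22140 + 0 \cdot 4 = -22140 + 0 = -22140$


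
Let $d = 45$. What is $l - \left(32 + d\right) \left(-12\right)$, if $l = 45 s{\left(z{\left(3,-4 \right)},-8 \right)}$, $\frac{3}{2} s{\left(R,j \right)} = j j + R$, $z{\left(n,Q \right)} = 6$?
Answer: $3024$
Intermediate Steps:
$s{\left(R,j \right)} = \frac{2 R}{3} + \frac{2 j^{2}}{3}$ ($s{\left(R,j \right)} = \frac{2 \left(j j + R\right)}{3} = \frac{2 \left(j^{2} + R\right)}{3} = \frac{2 \left(R + j^{2}\right)}{3} = \frac{2 R}{3} + \frac{2 j^{2}}{3}$)
$l = 2100$ ($l = 45 \left(\frac{2}{3} \cdot 6 + \frac{2 \left(-8\right)^{2}}{3}\right) = 45 \left(4 + \frac{2}{3} \cdot 64\right) = 45 \left(4 + \frac{128}{3}\right) = 45 \cdot \frac{140}{3} = 2100$)
$l - \left(32 + d\right) \left(-12\right) = 2100 - \left(32 + 45\right) \left(-12\right) = 2100 - 77 \left(-12\right) = 2100 - -924 = 2100 + 924 = 3024$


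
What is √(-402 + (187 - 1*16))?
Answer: I*√231 ≈ 15.199*I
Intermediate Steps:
√(-402 + (187 - 1*16)) = √(-402 + (187 - 16)) = √(-402 + 171) = √(-231) = I*√231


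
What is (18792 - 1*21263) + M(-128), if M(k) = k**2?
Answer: 13913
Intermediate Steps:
(18792 - 1*21263) + M(-128) = (18792 - 1*21263) + (-128)**2 = (18792 - 21263) + 16384 = -2471 + 16384 = 13913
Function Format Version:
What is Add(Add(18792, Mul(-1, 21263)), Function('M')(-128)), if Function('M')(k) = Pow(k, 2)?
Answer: 13913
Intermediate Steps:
Add(Add(18792, Mul(-1, 21263)), Function('M')(-128)) = Add(Add(18792, Mul(-1, 21263)), Pow(-128, 2)) = Add(Add(18792, -21263), 16384) = Add(-2471, 16384) = 13913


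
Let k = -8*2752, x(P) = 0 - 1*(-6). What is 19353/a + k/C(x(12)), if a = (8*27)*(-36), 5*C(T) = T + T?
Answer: -23783731/2592 ≈ -9175.8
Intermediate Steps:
x(P) = 6 (x(P) = 0 + 6 = 6)
k = -22016
C(T) = 2*T/5 (C(T) = (T + T)/5 = (2*T)/5 = 2*T/5)
a = -7776 (a = 216*(-36) = -7776)
19353/a + k/C(x(12)) = 19353/(-7776) - 22016/((⅖)*6) = 19353*(-1/7776) - 22016/12/5 = -6451/2592 - 22016*5/12 = -6451/2592 - 27520/3 = -23783731/2592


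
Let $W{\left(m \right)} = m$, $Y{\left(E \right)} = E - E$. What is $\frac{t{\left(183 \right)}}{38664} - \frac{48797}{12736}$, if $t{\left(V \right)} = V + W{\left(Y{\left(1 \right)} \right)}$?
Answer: $- \frac{78514855}{20517696} \approx -3.8267$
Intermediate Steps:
$Y{\left(E \right)} = 0$
$t{\left(V \right)} = V$ ($t{\left(V \right)} = V + 0 = V$)
$\frac{t{\left(183 \right)}}{38664} - \frac{48797}{12736} = \frac{183}{38664} - \frac{48797}{12736} = 183 \cdot \frac{1}{38664} - \frac{48797}{12736} = \frac{61}{12888} - \frac{48797}{12736} = - \frac{78514855}{20517696}$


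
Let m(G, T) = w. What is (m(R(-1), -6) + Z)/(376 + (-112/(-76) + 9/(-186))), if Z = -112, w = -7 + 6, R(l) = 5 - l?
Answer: -133114/444607 ≈ -0.29940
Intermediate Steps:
w = -1
m(G, T) = -1
(m(R(-1), -6) + Z)/(376 + (-112/(-76) + 9/(-186))) = (-1 - 112)/(376 + (-112/(-76) + 9/(-186))) = -113/(376 + (-112*(-1/76) + 9*(-1/186))) = -113/(376 + (28/19 - 3/62)) = -113/(376 + 1679/1178) = -113/444607/1178 = -113*1178/444607 = -133114/444607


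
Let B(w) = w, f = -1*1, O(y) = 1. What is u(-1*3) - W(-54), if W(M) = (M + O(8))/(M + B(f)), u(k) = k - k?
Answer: -53/55 ≈ -0.96364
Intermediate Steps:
u(k) = 0
f = -1
W(M) = (1 + M)/(-1 + M) (W(M) = (M + 1)/(M - 1) = (1 + M)/(-1 + M))
u(-1*3) - W(-54) = 0 - (1 - 54)/(-1 - 54) = 0 - (-53)/(-55) = 0 - (-1)*(-53)/55 = 0 - 1*53/55 = 0 - 53/55 = -53/55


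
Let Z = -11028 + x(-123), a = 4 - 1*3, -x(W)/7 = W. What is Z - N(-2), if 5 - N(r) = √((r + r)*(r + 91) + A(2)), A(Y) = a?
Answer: -10172 + I*√355 ≈ -10172.0 + 18.841*I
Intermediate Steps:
x(W) = -7*W
a = 1 (a = 4 - 3 = 1)
A(Y) = 1
Z = -10167 (Z = -11028 - 7*(-123) = -11028 + 861 = -10167)
N(r) = 5 - √(1 + 2*r*(91 + r)) (N(r) = 5 - √((r + r)*(r + 91) + 1) = 5 - √((2*r)*(91 + r) + 1) = 5 - √(2*r*(91 + r) + 1) = 5 - √(1 + 2*r*(91 + r)))
Z - N(-2) = -10167 - (5 - √(1 + 2*(-2)² + 182*(-2))) = -10167 - (5 - √(1 + 2*4 - 364)) = -10167 - (5 - √(1 + 8 - 364)) = -10167 - (5 - √(-355)) = -10167 - (5 - I*√355) = -10167 + (-5 + I*√355) = -10172 + I*√355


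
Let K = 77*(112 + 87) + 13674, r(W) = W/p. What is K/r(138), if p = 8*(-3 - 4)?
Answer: -811916/69 ≈ -11767.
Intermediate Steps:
p = -56 (p = 8*(-7) = -56)
r(W) = -W/56 (r(W) = W/(-56) = W*(-1/56) = -W/56)
K = 28997 (K = 77*199 + 13674 = 15323 + 13674 = 28997)
K/r(138) = 28997/((-1/56*138)) = 28997/(-69/28) = 28997*(-28/69) = -811916/69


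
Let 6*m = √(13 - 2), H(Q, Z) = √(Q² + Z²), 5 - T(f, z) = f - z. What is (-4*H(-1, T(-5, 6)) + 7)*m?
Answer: √11*(7 - 4*√257)/6 ≈ -31.577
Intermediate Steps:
T(f, z) = 5 + z - f (T(f, z) = 5 - (f - z) = 5 + (z - f) = 5 + z - f)
m = √11/6 (m = √(13 - 2)/6 = √11/6 ≈ 0.55277)
(-4*H(-1, T(-5, 6)) + 7)*m = (-4*√((-1)² + (5 + 6 - 1*(-5))²) + 7)*(√11/6) = (-4*√(1 + (5 + 6 + 5)²) + 7)*(√11/6) = (-4*√(1 + 16²) + 7)*(√11/6) = (-4*√(1 + 256) + 7)*(√11/6) = (-4*√257 + 7)*(√11/6) = (7 - 4*√257)*(√11/6) = √11*(7 - 4*√257)/6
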